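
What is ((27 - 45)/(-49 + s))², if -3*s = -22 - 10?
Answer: 2916/13225 ≈ 0.22049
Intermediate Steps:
s = 32/3 (s = -(-22 - 10)/3 = -⅓*(-32) = 32/3 ≈ 10.667)
((27 - 45)/(-49 + s))² = ((27 - 45)/(-49 + 32/3))² = (-18/(-115/3))² = (-18*(-3/115))² = (54/115)² = 2916/13225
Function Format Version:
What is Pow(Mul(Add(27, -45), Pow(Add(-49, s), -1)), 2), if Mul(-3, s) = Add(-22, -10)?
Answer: Rational(2916, 13225) ≈ 0.22049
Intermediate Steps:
s = Rational(32, 3) (s = Mul(Rational(-1, 3), Add(-22, -10)) = Mul(Rational(-1, 3), -32) = Rational(32, 3) ≈ 10.667)
Pow(Mul(Add(27, -45), Pow(Add(-49, s), -1)), 2) = Pow(Mul(Add(27, -45), Pow(Add(-49, Rational(32, 3)), -1)), 2) = Pow(Mul(-18, Pow(Rational(-115, 3), -1)), 2) = Pow(Mul(-18, Rational(-3, 115)), 2) = Pow(Rational(54, 115), 2) = Rational(2916, 13225)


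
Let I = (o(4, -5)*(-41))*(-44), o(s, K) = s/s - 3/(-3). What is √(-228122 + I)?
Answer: 3*I*√24946 ≈ 473.83*I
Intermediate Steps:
o(s, K) = 2 (o(s, K) = 1 - 3*(-⅓) = 1 + 1 = 2)
I = 3608 (I = (2*(-41))*(-44) = -82*(-44) = 3608)
√(-228122 + I) = √(-228122 + 3608) = √(-224514) = 3*I*√24946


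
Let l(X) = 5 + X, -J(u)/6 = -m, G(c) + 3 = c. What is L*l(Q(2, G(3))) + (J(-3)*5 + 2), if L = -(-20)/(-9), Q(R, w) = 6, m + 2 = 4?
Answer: 338/9 ≈ 37.556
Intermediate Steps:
m = 2 (m = -2 + 4 = 2)
G(c) = -3 + c
J(u) = 12 (J(u) = -(-6)*2 = -6*(-2) = 12)
L = -20/9 (L = -(-20)*(-1)/9 = -4*5/9 = -20/9 ≈ -2.2222)
L*l(Q(2, G(3))) + (J(-3)*5 + 2) = -20*(5 + 6)/9 + (12*5 + 2) = -20/9*11 + (60 + 2) = -220/9 + 62 = 338/9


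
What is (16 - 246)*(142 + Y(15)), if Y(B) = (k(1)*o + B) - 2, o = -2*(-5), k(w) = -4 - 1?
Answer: -24150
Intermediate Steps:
k(w) = -5
o = 10
Y(B) = -52 + B (Y(B) = (-5*10 + B) - 2 = (-50 + B) - 2 = -52 + B)
(16 - 246)*(142 + Y(15)) = (16 - 246)*(142 + (-52 + 15)) = -230*(142 - 37) = -230*105 = -24150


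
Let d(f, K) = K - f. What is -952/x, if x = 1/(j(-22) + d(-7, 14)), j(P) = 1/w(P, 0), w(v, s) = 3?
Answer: -60928/3 ≈ -20309.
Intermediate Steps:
j(P) = 1/3
x = 3/64 (x = 1/(1/3 + (14 - 1*(-7))) = 1/(1/3 + (14 + 7)) = 1/(1/3 + 21) = 1/(64/3) = 3/64 ≈ 0.046875)
-952/x = -952/3/64 = -952*64/3 = -60928/3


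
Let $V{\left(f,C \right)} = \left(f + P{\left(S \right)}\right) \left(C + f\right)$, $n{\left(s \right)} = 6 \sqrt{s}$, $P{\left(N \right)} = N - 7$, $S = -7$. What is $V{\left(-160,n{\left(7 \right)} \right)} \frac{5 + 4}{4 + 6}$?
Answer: $25056 - \frac{4698 \sqrt{7}}{5} \approx 22570.0$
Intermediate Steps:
$P{\left(N \right)} = -7 + N$ ($P{\left(N \right)} = N - 7 = -7 + N$)
$V{\left(f,C \right)} = \left(-14 + f\right) \left(C + f\right)$ ($V{\left(f,C \right)} = \left(f - 14\right) \left(C + f\right) = \left(-14 + f\right) \left(C + f\right)$)
$V{\left(-160,n{\left(7 \right)} \right)} \frac{5 + 4}{4 + 6} = \left(\left(-160\right)^{2} - 14 \cdot 6 \sqrt{7} - -2240 + 6 \sqrt{7} \left(-160\right)\right) \frac{5 + 4}{4 + 6} = \left(25600 - 84 \sqrt{7} + 2240 - 960 \sqrt{7}\right) \frac{9}{10} = \left(27840 - 1044 \sqrt{7}\right) 9 \cdot \frac{1}{10} = \left(27840 - 1044 \sqrt{7}\right) \frac{9}{10} = 25056 - \frac{4698 \sqrt{7}}{5}$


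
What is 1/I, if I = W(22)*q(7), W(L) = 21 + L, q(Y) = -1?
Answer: -1/43 ≈ -0.023256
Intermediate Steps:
I = -43 (I = (21 + 22)*(-1) = 43*(-1) = -43)
1/I = 1/(-43) = -1/43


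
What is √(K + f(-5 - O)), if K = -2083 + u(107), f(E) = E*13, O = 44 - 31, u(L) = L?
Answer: I*√2210 ≈ 47.011*I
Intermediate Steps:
O = 13
f(E) = 13*E
K = -1976 (K = -2083 + 107 = -1976)
√(K + f(-5 - O)) = √(-1976 + 13*(-5 - 1*13)) = √(-1976 + 13*(-5 - 13)) = √(-1976 + 13*(-18)) = √(-1976 - 234) = √(-2210) = I*√2210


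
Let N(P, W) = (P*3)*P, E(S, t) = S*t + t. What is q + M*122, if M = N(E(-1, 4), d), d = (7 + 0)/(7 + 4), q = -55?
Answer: -55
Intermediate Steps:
E(S, t) = t + S*t
d = 7/11 ≈ 0.63636
N(P, W) = 3*P² (N(P, W) = (3*P)*P = 3*P²)
M = 0 (M = 3*(4*(1 - 1))² = 3*(4*0)² = 3*0² = 3*0 = 0)
q + M*122 = -55 + 0*122 = -55 + 0 = -55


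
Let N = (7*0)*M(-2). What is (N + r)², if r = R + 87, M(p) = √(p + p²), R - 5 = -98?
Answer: 36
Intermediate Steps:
R = -93 (R = 5 - 98 = -93)
N = 0 (N = (7*0)*√(-2*(1 - 2)) = 0*√(-2*(-1)) = 0*√2 = 0)
r = -6 (r = -93 + 87 = -6)
(N + r)² = (0 - 6)² = (-6)² = 36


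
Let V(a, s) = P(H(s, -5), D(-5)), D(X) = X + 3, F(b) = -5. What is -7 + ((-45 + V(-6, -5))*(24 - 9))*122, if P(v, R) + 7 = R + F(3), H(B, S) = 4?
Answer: -107977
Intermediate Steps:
D(X) = 3 + X
P(v, R) = -12 + R (P(v, R) = -7 + (R - 5) = -7 + (-5 + R) = -12 + R)
V(a, s) = -14 (V(a, s) = -12 + (3 - 5) = -12 - 2 = -14)
-7 + ((-45 + V(-6, -5))*(24 - 9))*122 = -7 + ((-45 - 14)*(24 - 9))*122 = -7 - 59*15*122 = -7 - 885*122 = -7 - 107970 = -107977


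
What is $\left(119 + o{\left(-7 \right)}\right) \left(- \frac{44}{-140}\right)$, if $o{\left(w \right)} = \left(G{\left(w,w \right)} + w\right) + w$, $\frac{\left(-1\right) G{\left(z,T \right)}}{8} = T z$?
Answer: $- \frac{451}{5} \approx -90.2$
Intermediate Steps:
$G{\left(z,T \right)} = - 8 T z$
$o{\left(w \right)} = - 8 w^{2} + 2 w$ ($o{\left(w \right)} = \left(- 8 w w + w\right) + w = \left(- 8 w^{2} + w\right) + w = \left(w - 8 w^{2}\right) + w = - 8 w^{2} + 2 w$)
$\left(119 + o{\left(-7 \right)}\right) \left(- \frac{44}{-140}\right) = \left(119 + 2 \left(-7\right) \left(1 - -28\right)\right) \left(- \frac{44}{-140}\right) = \left(119 + 2 \left(-7\right) \left(1 + 28\right)\right) \left(\left(-44\right) \left(- \frac{1}{140}\right)\right) = \left(119 + 2 \left(-7\right) 29\right) \frac{11}{35} = \left(119 - 406\right) \frac{11}{35} = \left(-287\right) \frac{11}{35} = - \frac{451}{5}$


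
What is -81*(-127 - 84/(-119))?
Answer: 173907/17 ≈ 10230.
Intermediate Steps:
-81*(-127 - 84/(-119)) = -81*(-127 - 84*(-1/119)) = -81*(-127 + 12/17) = -81*(-2147/17) = 173907/17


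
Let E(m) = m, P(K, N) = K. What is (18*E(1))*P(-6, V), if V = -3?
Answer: -108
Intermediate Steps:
(18*E(1))*P(-6, V) = (18*1)*(-6) = 18*(-6) = -108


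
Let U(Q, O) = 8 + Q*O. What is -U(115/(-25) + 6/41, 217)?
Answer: 196481/205 ≈ 958.44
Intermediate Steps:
U(Q, O) = 8 + O*Q
-U(115/(-25) + 6/41, 217) = -(8 + 217*(115/(-25) + 6/41)) = -(8 + 217*(115*(-1/25) + 6*(1/41))) = -(8 + 217*(-23/5 + 6/41)) = -(8 + 217*(-913/205)) = -(8 - 198121/205) = -1*(-196481/205) = 196481/205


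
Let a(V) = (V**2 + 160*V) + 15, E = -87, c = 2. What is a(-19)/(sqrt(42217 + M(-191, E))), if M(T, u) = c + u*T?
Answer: -444*sqrt(14709)/4903 ≈ -10.983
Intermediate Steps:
a(V) = 15 + V**2 + 160*V
M(T, u) = 2 + T*u (M(T, u) = 2 + u*T = 2 + T*u)
a(-19)/(sqrt(42217 + M(-191, E))) = (15 + (-19)**2 + 160*(-19))/(sqrt(42217 + (2 - 191*(-87)))) = (15 + 361 - 3040)/(sqrt(42217 + (2 + 16617))) = -2664/sqrt(42217 + 16619) = -2664*sqrt(14709)/29418 = -444*sqrt(14709)/4903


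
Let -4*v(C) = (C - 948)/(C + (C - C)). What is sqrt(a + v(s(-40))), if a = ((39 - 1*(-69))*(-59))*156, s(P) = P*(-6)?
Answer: I*sqrt(397612505)/20 ≈ 997.01*I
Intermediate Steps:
s(P) = -6*P
v(C) = -(-948 + C)/(4*C) (v(C) = -(C - 948)/(4*(C + (C - C))) = -(-948 + C)/(4*(C + 0)) = -(-948 + C)/(4*C))
a = -994032 (a = ((39 + 69)*(-59))*156 = (108*(-59))*156 = -6372*156 = -994032)
sqrt(a + v(s(-40))) = sqrt(-994032 + (948 - (-6)*(-40))/(4*((-6*(-40))))) = sqrt(-994032 + (1/4)*(948 - 1*240)/240) = sqrt(-994032 + (1/4)*(1/240)*(948 - 240)) = sqrt(-994032 + (1/4)*(1/240)*708) = sqrt(-994032 + 59/80) = sqrt(-79522501/80) = I*sqrt(397612505)/20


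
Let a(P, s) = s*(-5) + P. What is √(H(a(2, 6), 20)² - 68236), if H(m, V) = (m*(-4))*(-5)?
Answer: 2*√61341 ≈ 495.34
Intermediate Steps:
a(P, s) = P - 5*s (a(P, s) = -5*s + P = P - 5*s)
H(m, V) = 20*m (H(m, V) = -4*m*(-5) = 20*m)
√(H(a(2, 6), 20)² - 68236) = √((20*(2 - 5*6))² - 68236) = √((20*(2 - 30))² - 68236) = √((20*(-28))² - 68236) = √((-560)² - 68236) = √(313600 - 68236) = √245364 = 2*√61341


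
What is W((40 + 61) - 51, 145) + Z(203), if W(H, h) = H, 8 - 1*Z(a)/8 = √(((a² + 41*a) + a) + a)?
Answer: 114 - 8*√49938 ≈ -1673.7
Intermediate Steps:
Z(a) = 64 - 8*√(a² + 43*a) (Z(a) = 64 - 8*√(((a² + 41*a) + a) + a) = 64 - 8*√((a² + 42*a) + a) = 64 - 8*√(a² + 43*a))
W((40 + 61) - 51, 145) + Z(203) = ((40 + 61) - 51) + (64 - 8*√203*√(43 + 203)) = (101 - 51) + (64 - 8*√49938) = 50 + (64 - 8*√49938) = 114 - 8*√49938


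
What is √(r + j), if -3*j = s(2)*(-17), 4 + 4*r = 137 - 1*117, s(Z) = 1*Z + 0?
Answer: √138/3 ≈ 3.9158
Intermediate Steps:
s(Z) = Z (s(Z) = Z + 0 = Z)
r = 4 (r = -1 + (137 - 1*117)/4 = -1 + (137 - 117)/4 = -1 + (¼)*20 = -1 + 5 = 4)
j = 34/3 (j = -2*(-17)/3 = -⅓*(-34) = 34/3 ≈ 11.333)
√(r + j) = √(4 + 34/3) = √(46/3) = √138/3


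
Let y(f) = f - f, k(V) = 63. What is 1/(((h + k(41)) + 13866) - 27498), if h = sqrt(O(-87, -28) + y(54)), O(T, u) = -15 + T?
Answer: -4523/61372621 - I*sqrt(102)/184117863 ≈ -7.3697e-5 - 5.4854e-8*I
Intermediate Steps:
y(f) = 0
h = I*sqrt(102) (h = sqrt((-15 - 87) + 0) = sqrt(-102 + 0) = sqrt(-102) = I*sqrt(102) ≈ 10.1*I)
1/(((h + k(41)) + 13866) - 27498) = 1/(((I*sqrt(102) + 63) + 13866) - 27498) = 1/(((63 + I*sqrt(102)) + 13866) - 27498) = 1/((13929 + I*sqrt(102)) - 27498) = 1/(-13569 + I*sqrt(102))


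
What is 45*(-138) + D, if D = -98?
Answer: -6308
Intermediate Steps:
45*(-138) + D = 45*(-138) - 98 = -6210 - 98 = -6308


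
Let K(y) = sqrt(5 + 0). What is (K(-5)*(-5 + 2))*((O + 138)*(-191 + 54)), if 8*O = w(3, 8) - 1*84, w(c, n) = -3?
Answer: 417987*sqrt(5)/8 ≈ 1.1683e+5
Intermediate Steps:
K(y) = sqrt(5)
O = -87/8 (O = (-3 - 1*84)/8 = (-3 - 84)/8 = (1/8)*(-87) = -87/8 ≈ -10.875)
(K(-5)*(-5 + 2))*((O + 138)*(-191 + 54)) = (sqrt(5)*(-5 + 2))*((-87/8 + 138)*(-191 + 54)) = (sqrt(5)*(-3))*((1017/8)*(-137)) = -3*sqrt(5)*(-139329/8) = 417987*sqrt(5)/8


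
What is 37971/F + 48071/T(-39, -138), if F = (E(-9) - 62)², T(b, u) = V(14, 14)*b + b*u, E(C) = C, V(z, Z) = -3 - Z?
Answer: 471860606/30472845 ≈ 15.485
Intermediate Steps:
T(b, u) = -17*b + b*u (T(b, u) = (-3 - 1*14)*b + b*u = (-3 - 14)*b + b*u = -17*b + b*u)
F = 5041 (F = (-9 - 62)² = (-71)² = 5041)
37971/F + 48071/T(-39, -138) = 37971/5041 + 48071/((-39*(-17 - 138))) = 37971*(1/5041) + 48071/((-39*(-155))) = 37971/5041 + 48071/6045 = 471860606/30472845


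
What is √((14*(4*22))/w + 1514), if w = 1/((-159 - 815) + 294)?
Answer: I*√836246 ≈ 914.46*I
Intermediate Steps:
w = -1/680 (w = 1/(-974 + 294) = 1/(-680) = -1/680 ≈ -0.0014706)
√((14*(4*22))/w + 1514) = √((14*(4*22))/(-1/680) + 1514) = √((14*88)*(-680) + 1514) = √(1232*(-680) + 1514) = √(-837760 + 1514) = √(-836246) = I*√836246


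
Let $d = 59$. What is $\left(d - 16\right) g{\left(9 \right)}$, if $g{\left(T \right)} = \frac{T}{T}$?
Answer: $43$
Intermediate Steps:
$g{\left(T \right)} = 1$
$\left(d - 16\right) g{\left(9 \right)} = \left(59 - 16\right) 1 = 43 \cdot 1 = 43$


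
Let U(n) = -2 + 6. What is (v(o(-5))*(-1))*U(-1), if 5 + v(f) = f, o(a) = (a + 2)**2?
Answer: -16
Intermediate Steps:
o(a) = (2 + a)**2
v(f) = -5 + f
U(n) = 4
(v(o(-5))*(-1))*U(-1) = ((-5 + (2 - 5)**2)*(-1))*4 = ((-5 + (-3)**2)*(-1))*4 = ((-5 + 9)*(-1))*4 = (4*(-1))*4 = -4*4 = -16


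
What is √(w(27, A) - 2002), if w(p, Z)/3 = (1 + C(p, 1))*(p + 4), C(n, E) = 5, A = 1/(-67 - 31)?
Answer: 38*I ≈ 38.0*I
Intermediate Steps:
A = -1/98 (A = 1/(-98) = -1/98 ≈ -0.010204)
w(p, Z) = 72 + 18*p (w(p, Z) = 3*((1 + 5)*(p + 4)) = 3*(6*(4 + p)) = 3*(24 + 6*p) = 72 + 18*p)
√(w(27, A) - 2002) = √((72 + 18*27) - 2002) = √((72 + 486) - 2002) = √(558 - 2002) = √(-1444) = 38*I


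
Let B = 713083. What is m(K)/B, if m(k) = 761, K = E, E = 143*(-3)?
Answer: 761/713083 ≈ 0.0010672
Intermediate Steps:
E = -429
K = -429
m(K)/B = 761/713083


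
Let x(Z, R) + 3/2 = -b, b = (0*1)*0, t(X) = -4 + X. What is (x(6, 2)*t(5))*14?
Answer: -21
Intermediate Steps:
b = 0 (b = 0*0 = 0)
x(Z, R) = -3/2 (x(Z, R) = -3/2 - 1*0 = -3/2 + 0 = -3/2)
(x(6, 2)*t(5))*14 = -3*(-4 + 5)/2*14 = -3/2*1*14 = -3/2*14 = -21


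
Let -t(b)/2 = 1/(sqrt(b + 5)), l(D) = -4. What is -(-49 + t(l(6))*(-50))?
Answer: -51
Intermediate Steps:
t(b) = -2/sqrt(5 + b) (t(b) = -2/sqrt(b + 5) = -2/sqrt(5 + b))
-(-49 + t(l(6))*(-50)) = -(-49 - 2/sqrt(5 - 4)*(-50)) = -(-49 - 2/sqrt(1)*(-50)) = -(-49 - 2*1*(-50)) = -(-49 - 2*(-50)) = -(-49 + 100) = -1*51 = -51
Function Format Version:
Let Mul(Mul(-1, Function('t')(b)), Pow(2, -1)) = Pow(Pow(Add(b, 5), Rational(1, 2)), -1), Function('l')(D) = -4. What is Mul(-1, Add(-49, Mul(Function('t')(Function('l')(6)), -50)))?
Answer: -51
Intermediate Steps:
Function('t')(b) = Mul(-2, Pow(Add(5, b), Rational(-1, 2))) (Function('t')(b) = Mul(-2, Pow(Pow(Add(b, 5), Rational(1, 2)), -1)) = Mul(-2, Pow(Pow(Add(5, b), Rational(1, 2)), -1)) = Mul(-2, Pow(Add(5, b), Rational(-1, 2))))
Mul(-1, Add(-49, Mul(Function('t')(Function('l')(6)), -50))) = Mul(-1, Add(-49, Mul(Mul(-2, Pow(Add(5, -4), Rational(-1, 2))), -50))) = Mul(-1, Add(-49, Mul(Mul(-2, Pow(1, Rational(-1, 2))), -50))) = Mul(-1, Add(-49, Mul(Mul(-2, 1), -50))) = Mul(-1, Add(-49, Mul(-2, -50))) = Mul(-1, Add(-49, 100)) = Mul(-1, 51) = -51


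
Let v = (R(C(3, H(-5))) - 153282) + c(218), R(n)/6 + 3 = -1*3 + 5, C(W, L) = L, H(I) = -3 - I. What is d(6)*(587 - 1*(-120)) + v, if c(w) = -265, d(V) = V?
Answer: -149311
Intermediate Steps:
R(n) = -6 (R(n) = -18 + 6*(-1*3 + 5) = -18 + 6*(-3 + 5) = -18 + 6*2 = -18 + 12 = -6)
v = -153553 (v = (-6 - 153282) - 265 = -153288 - 265 = -153553)
d(6)*(587 - 1*(-120)) + v = 6*(587 - 1*(-120)) - 153553 = 6*(587 + 120) - 153553 = 6*707 - 153553 = 4242 - 153553 = -149311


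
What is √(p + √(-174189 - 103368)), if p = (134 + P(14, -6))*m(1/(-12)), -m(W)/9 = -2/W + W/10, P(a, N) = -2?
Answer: √(-2850210 + 100*I*√277557)/10 ≈ 1.5602 + 168.83*I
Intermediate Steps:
m(W) = 18/W - 9*W/10 (m(W) = -9*(-2/W + W/10) = 18/W - 9*W/10)
p = -285021/10 (p = (134 - 2)*(18/(1/(-12)) - 9/10/(-12)) = 132*(18/(-1/12) - 9/10*(-1/12)) = 132*(18*(-12) + 3/40) = 132*(-216 + 3/40) = 132*(-8637/40) = -285021/10 ≈ -28502.)
√(p + √(-174189 - 103368)) = √(-285021/10 + √(-174189 - 103368)) = √(-285021/10 + √(-277557)) = √(-285021/10 + I*√277557)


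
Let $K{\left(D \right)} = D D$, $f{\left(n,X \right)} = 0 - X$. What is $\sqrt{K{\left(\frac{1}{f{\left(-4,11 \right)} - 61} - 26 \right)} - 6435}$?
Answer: $\frac{i \sqrt{29850911}}{72} \approx 75.883 i$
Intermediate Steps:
$f{\left(n,X \right)} = - X$
$K{\left(D \right)} = D^{2}$
$\sqrt{K{\left(\frac{1}{f{\left(-4,11 \right)} - 61} - 26 \right)} - 6435} = \sqrt{\left(\frac{1}{\left(-1\right) 11 - 61} - 26\right)^{2} - 6435} = \sqrt{\left(\frac{1}{-11 - 61} - 26\right)^{2} - 6435} = \sqrt{\left(\frac{1}{-72} - 26\right)^{2} - 6435} = \sqrt{\left(- \frac{1}{72} - 26\right)^{2} - 6435} = \sqrt{\left(- \frac{1873}{72}\right)^{2} - 6435} = \sqrt{\frac{3508129}{5184} - 6435} = \sqrt{- \frac{29850911}{5184}} = \frac{i \sqrt{29850911}}{72}$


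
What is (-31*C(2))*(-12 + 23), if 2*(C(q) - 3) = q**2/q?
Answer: -1364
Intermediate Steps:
C(q) = 3 + q/2 (C(q) = 3 + (q**2/q)/2 = 3 + q/2)
(-31*C(2))*(-12 + 23) = (-31*(3 + (1/2)*2))*(-12 + 23) = -31*(3 + 1)*11 = -31*4*11 = -124*11 = -1364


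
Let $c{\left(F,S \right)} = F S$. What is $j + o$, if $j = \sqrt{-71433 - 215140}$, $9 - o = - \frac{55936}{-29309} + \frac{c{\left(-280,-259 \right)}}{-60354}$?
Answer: $\frac{1047840415}{126351099} + i \sqrt{286573} \approx 8.2931 + 535.33 i$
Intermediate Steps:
$o = \frac{1047840415}{126351099}$ ($o = 9 - \left(- \frac{55936}{-29309} + \frac{\left(-280\right) \left(-259\right)}{-60354}\right) = 9 - \left(\left(-55936\right) \left(- \frac{1}{29309}\right) + 72520 \left(- \frac{1}{60354}\right)\right) = 9 - \left(\frac{55936}{29309} - \frac{5180}{4311}\right) = 9 - \frac{89319476}{126351099} = \frac{1047840415}{126351099} \approx 8.2931$)
$j = i \sqrt{286573}$ ($j = \sqrt{-286573} = i \sqrt{286573} \approx 535.33 i$)
$j + o = i \sqrt{286573} + \frac{1047840415}{126351099} = \frac{1047840415}{126351099} + i \sqrt{286573}$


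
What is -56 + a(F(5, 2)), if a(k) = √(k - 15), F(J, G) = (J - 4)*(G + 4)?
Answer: -56 + 3*I ≈ -56.0 + 3.0*I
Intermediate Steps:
F(J, G) = (-4 + J)*(4 + G)
a(k) = √(-15 + k)
-56 + a(F(5, 2)) = -56 + √(-15 + (-16 - 4*2 + 4*5 + 2*5)) = -56 + √(-15 + (-16 - 8 + 20 + 10)) = -56 + √(-15 + 6) = -56 + √(-9) = -56 + 3*I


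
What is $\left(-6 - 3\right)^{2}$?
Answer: $81$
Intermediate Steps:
$\left(-6 - 3\right)^{2} = \left(-9\right)^{2} = 81$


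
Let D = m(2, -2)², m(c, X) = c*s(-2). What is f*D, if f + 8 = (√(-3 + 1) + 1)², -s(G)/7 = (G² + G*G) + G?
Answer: -63504 + 14112*I*√2 ≈ -63504.0 + 19957.0*I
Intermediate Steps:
s(G) = -14*G² - 7*G (s(G) = -7*((G² + G*G) + G) = -7*((G² + G²) + G) = -7*(2*G² + G) = -7*(G + 2*G²) = -14*G² - 7*G)
m(c, X) = -42*c (m(c, X) = c*(-7*(-2)*(1 + 2*(-2))) = c*(-7*(-2)*(1 - 4)) = c*(-7*(-2)*(-3)) = c*(-42) = -42*c)
D = 7056 (D = (-42*2)² = (-84)² = 7056)
f = -8 + (1 + I*√2)² (f = -8 + (√(-3 + 1) + 1)² = -8 + (√(-2) + 1)² = -8 + (I*√2 + 1)² = -8 + (1 + I*√2)² ≈ -9.0 + 2.8284*I)
f*D = (-9 + 2*I*√2)*7056 = -63504 + 14112*I*√2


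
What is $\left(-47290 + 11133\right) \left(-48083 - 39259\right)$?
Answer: $3158024694$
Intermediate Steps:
$\left(-47290 + 11133\right) \left(-48083 - 39259\right) = \left(-36157\right) \left(-87342\right) = 3158024694$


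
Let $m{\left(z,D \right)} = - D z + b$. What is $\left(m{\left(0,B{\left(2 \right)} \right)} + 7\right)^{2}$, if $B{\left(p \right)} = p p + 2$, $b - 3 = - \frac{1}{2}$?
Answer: $\frac{361}{4} \approx 90.25$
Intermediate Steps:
$b = \frac{5}{2}$ ($b = 3 - \frac{1}{2} = \frac{5}{2} \approx 2.5$)
$B{\left(p \right)} = 2 + p^{2}$ ($B{\left(p \right)} = p^{2} + 2 = 2 + p^{2}$)
$m{\left(z,D \right)} = \frac{5}{2} - D z$ ($m{\left(z,D \right)} = - D z + \frac{5}{2} = \frac{5}{2} - D z$)
$\left(m{\left(0,B{\left(2 \right)} \right)} + 7\right)^{2} = \left(\left(\frac{5}{2} - \left(2 + 2^{2}\right) 0\right) + 7\right)^{2} = \left(\left(\frac{5}{2} - \left(2 + 4\right) 0\right) + 7\right)^{2} = \left(\left(\frac{5}{2} - 6 \cdot 0\right) + 7\right)^{2} = \left(\left(\frac{5}{2} + 0\right) + 7\right)^{2} = \left(\frac{5}{2} + 7\right)^{2} = \left(\frac{19}{2}\right)^{2} = \frac{361}{4}$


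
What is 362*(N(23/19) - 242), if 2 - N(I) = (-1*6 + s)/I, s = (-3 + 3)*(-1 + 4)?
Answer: -1956972/23 ≈ -85086.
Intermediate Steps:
s = 0 (s = 0*3 = 0)
N(I) = 2 + 6/I (N(I) = 2 - (-1*6 + 0)/I = 2 - (-6 + 0)/I = 2 - (-6)/I = 2 + 6/I)
362*(N(23/19) - 242) = 362*((2 + 6/((23/19))) - 242) = 362*((2 + 6/((23*(1/19)))) - 242) = 362*((2 + 6/(23/19)) - 242) = 362*((2 + 6*(19/23)) - 242) = 362*((2 + 114/23) - 242) = 362*(160/23 - 242) = 362*(-5406/23) = -1956972/23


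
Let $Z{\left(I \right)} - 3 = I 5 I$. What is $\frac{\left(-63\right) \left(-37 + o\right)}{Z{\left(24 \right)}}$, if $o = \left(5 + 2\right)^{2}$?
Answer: $- \frac{252}{961} \approx -0.26223$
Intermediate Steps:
$Z{\left(I \right)} = 3 + 5 I^{2}$ ($Z{\left(I \right)} = 3 + I 5 I = 3 + 5 I I = 3 + 5 I^{2}$)
$o = 49$ ($o = 7^{2} = 49$)
$\frac{\left(-63\right) \left(-37 + o\right)}{Z{\left(24 \right)}} = \frac{\left(-63\right) \left(-37 + 49\right)}{3 + 5 \cdot 24^{2}} = \frac{\left(-63\right) 12}{3 + 5 \cdot 576} = - \frac{756}{3 + 2880} = - \frac{756}{2883} = \left(-756\right) \frac{1}{2883} = - \frac{252}{961}$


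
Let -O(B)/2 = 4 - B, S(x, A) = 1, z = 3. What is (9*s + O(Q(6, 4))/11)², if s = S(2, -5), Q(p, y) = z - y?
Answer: 7921/121 ≈ 65.463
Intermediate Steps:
Q(p, y) = 3 - y
O(B) = -8 + 2*B (O(B) = -2*(4 - B) = -8 + 2*B)
s = 1
(9*s + O(Q(6, 4))/11)² = (9*1 + (-8 + 2*(3 - 1*4))/11)² = (9 + (-8 + 2*(3 - 4))*(1/11))² = (9 + (-8 + 2*(-1))*(1/11))² = (9 + (-8 - 2)*(1/11))² = (9 - 10*1/11)² = (9 - 10/11)² = (89/11)² = 7921/121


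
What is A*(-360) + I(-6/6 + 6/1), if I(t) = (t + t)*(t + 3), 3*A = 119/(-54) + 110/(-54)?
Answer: 5300/9 ≈ 588.89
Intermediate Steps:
A = -229/162 (A = (119/(-54) + 110/(-54))/3 = (119*(-1/54) + 110*(-1/54))/3 = (-119/54 - 55/27)/3 = (1/3)*(-229/54) = -229/162 ≈ -1.4136)
I(t) = 2*t*(3 + t) (I(t) = (2*t)*(3 + t) = 2*t*(3 + t))
A*(-360) + I(-6/6 + 6/1) = -229/162*(-360) + 2*(-6/6 + 6/1)*(3 + (-6/6 + 6/1)) = 4580/9 + 2*(-6*1/6 + 6*1)*(3 + (-6*1/6 + 6*1)) = 4580/9 + 2*(-1 + 6)*(3 + (-1 + 6)) = 4580/9 + 2*5*(3 + 5) = 4580/9 + 2*5*8 = 4580/9 + 80 = 5300/9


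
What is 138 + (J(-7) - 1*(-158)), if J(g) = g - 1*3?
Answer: 286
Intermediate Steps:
J(g) = -3 + g (J(g) = g - 3 = -3 + g)
138 + (J(-7) - 1*(-158)) = 138 + ((-3 - 7) - 1*(-158)) = 138 + (-10 + 158) = 138 + 148 = 286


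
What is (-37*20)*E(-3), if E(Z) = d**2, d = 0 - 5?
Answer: -18500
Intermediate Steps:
d = -5
E(Z) = 25 (E(Z) = (-5)**2 = 25)
(-37*20)*E(-3) = -37*20*25 = -740*25 = -18500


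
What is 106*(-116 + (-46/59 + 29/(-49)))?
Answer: -35968026/2891 ≈ -12441.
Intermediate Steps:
106*(-116 + (-46/59 + 29/(-49))) = 106*(-116 + (-46*1/59 + 29*(-1/49))) = 106*(-116 + (-46/59 - 29/49)) = 106*(-116 - 3965/2891) = 106*(-339321/2891) = -35968026/2891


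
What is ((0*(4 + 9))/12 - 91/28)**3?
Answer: -2197/64 ≈ -34.328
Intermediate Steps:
((0*(4 + 9))/12 - 91/28)**3 = ((0*13)*(1/12) - 91*1/28)**3 = (0*(1/12) - 13/4)**3 = (0 - 13/4)**3 = (-13/4)**3 = -2197/64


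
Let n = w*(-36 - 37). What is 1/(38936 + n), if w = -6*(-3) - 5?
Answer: 1/37987 ≈ 2.6325e-5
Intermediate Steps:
w = 13 (w = 18 - 5 = 13)
n = -949 (n = 13*(-36 - 37) = 13*(-73) = -949)
1/(38936 + n) = 1/(38936 - 949) = 1/37987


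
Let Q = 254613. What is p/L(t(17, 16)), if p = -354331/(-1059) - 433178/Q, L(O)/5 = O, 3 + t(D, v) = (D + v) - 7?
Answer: 9973171489/3445338245 ≈ 2.8947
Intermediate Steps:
t(D, v) = -10 + D + v (t(D, v) = -3 + ((D + v) - 7) = -3 + (-7 + D + v) = -10 + D + v)
L(O) = 5*O
p = 9973171489/29959463 (p = -354331/(-1059) - 433178/254613 = -354331*(-1/1059) - 433178*1/254613 = 354331/1059 - 433178/254613 = 9973171489/29959463 ≈ 332.89)
p/L(t(17, 16)) = 9973171489/(29959463*((5*(-10 + 17 + 16)))) = 9973171489/(29959463*((5*23))) = (9973171489/29959463)/115 = (9973171489/29959463)*(1/115) = 9973171489/3445338245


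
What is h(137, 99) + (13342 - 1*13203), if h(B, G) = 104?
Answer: 243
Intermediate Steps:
h(137, 99) + (13342 - 1*13203) = 104 + (13342 - 1*13203) = 104 + (13342 - 13203) = 104 + 139 = 243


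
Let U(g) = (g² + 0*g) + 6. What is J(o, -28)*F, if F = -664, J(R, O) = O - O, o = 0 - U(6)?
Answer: 0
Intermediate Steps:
U(g) = 6 + g² (U(g) = (g² + 0) + 6 = g² + 6 = 6 + g²)
o = -42 (o = 0 - (6 + 6²) = 0 - (6 + 36) = 0 - 1*42 = 0 - 42 = -42)
J(R, O) = 0
J(o, -28)*F = 0*(-664) = 0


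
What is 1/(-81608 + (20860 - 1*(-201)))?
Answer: -1/60547 ≈ -1.6516e-5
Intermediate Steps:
1/(-81608 + (20860 - 1*(-201))) = 1/(-81608 + (20860 + 201)) = 1/(-81608 + 21061) = 1/(-60547) = -1/60547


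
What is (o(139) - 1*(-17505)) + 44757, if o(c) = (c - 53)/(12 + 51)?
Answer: 3922592/63 ≈ 62263.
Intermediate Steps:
o(c) = -53/63 + c/63 (o(c) = (-53 + c)/63 = (-53 + c)*(1/63) = -53/63 + c/63)
(o(139) - 1*(-17505)) + 44757 = ((-53/63 + (1/63)*139) - 1*(-17505)) + 44757 = ((-53/63 + 139/63) + 17505) + 44757 = (86/63 + 17505) + 44757 = 1102901/63 + 44757 = 3922592/63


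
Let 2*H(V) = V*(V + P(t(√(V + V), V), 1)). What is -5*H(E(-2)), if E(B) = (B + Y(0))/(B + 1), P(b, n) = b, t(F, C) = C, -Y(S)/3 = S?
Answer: -20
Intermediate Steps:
Y(S) = -3*S
E(B) = B/(1 + B) (E(B) = (B - 3*0)/(B + 1) = (B + 0)/(1 + B) = B/(1 + B))
H(V) = V² (H(V) = (V*(V + V))/2 = (V*(2*V))/2 = (2*V²)/2 = V²)
-5*H(E(-2)) = -5*4/(1 - 2)² = -5*(-2/(-1))² = -5*(-2*(-1))² = -5*2² = -5*4 = -20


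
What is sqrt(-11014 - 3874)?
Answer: 2*I*sqrt(3722) ≈ 122.02*I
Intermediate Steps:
sqrt(-11014 - 3874) = sqrt(-14888) = 2*I*sqrt(3722)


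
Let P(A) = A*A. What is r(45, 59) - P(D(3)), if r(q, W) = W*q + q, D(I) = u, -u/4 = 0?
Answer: 2700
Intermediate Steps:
u = 0 (u = -4*0 = 0)
D(I) = 0
r(q, W) = q + W*q
P(A) = A²
r(45, 59) - P(D(3)) = 45*(1 + 59) - 1*0² = 45*60 - 1*0 = 2700 + 0 = 2700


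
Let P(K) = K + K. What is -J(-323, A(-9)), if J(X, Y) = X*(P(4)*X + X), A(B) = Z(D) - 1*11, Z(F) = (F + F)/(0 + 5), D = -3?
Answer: -938961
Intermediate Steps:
P(K) = 2*K
Z(F) = 2*F/5 (Z(F) = (2*F)/5 = (2*F)*(1/5) = 2*F/5)
A(B) = -61/5 (A(B) = (2/5)*(-3) - 1*11 = -6/5 - 11 = -61/5)
J(X, Y) = 9*X**2 (J(X, Y) = X*((2*4)*X + X) = X*(8*X + X) = X*(9*X) = 9*X**2)
-J(-323, A(-9)) = -9*(-323)**2 = -9*104329 = -1*938961 = -938961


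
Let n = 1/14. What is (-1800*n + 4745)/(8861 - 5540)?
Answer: 32315/23247 ≈ 1.3901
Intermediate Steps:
n = 1/14 ≈ 0.071429
(-1800*n + 4745)/(8861 - 5540) = (-1800*1/14 + 4745)/(8861 - 5540) = (-900/7 + 4745)/3321 = (32315/7)*(1/3321) = 32315/23247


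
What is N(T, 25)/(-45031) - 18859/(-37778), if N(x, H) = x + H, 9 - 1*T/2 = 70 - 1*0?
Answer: 852904095/1701181118 ≈ 0.50136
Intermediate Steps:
T = -122 (T = 18 - 2*(70 - 1*0) = 18 - 2*(70 + 0) = 18 - 2*70 = 18 - 140 = -122)
N(x, H) = H + x
N(T, 25)/(-45031) - 18859/(-37778) = (25 - 122)/(-45031) - 18859/(-37778) = -97*(-1/45031) - 18859*(-1/37778) = 97/45031 + 18859/37778 = 852904095/1701181118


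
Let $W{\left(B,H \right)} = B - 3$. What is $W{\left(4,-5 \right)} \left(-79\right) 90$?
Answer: $-7110$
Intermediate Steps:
$W{\left(B,H \right)} = -3 + B$ ($W{\left(B,H \right)} = B - 3 = -3 + B$)
$W{\left(4,-5 \right)} \left(-79\right) 90 = \left(-3 + 4\right) \left(-79\right) 90 = 1 \left(-79\right) 90 = \left(-79\right) 90 = -7110$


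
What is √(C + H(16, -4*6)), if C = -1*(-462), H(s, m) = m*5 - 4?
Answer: 13*√2 ≈ 18.385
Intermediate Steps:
H(s, m) = -4 + 5*m (H(s, m) = 5*m - 4 = -4 + 5*m)
C = 462
√(C + H(16, -4*6)) = √(462 + (-4 + 5*(-4*6))) = √(462 + (-4 + 5*(-24))) = √(462 + (-4 - 120)) = √(462 - 124) = √338 = 13*√2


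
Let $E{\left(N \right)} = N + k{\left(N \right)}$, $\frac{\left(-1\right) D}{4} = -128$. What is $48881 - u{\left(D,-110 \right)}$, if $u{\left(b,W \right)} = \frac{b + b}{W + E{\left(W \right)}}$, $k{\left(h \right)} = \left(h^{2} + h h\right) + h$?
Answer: $\frac{583394223}{11935} \approx 48881.0$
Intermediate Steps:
$D = 512$ ($D = \left(-4\right) \left(-128\right) = 512$)
$k{\left(h \right)} = h + 2 h^{2}$ ($k{\left(h \right)} = \left(h^{2} + h^{2}\right) + h = 2 h^{2} + h = h + 2 h^{2}$)
$E{\left(N \right)} = N + N \left(1 + 2 N\right)$
$u{\left(b,W \right)} = \frac{2 b}{W + 2 W \left(1 + W\right)}$ ($u{\left(b,W \right)} = \frac{b + b}{W + 2 W \left(1 + W\right)} = \frac{2 b}{W + 2 W \left(1 + W\right)}$)
$48881 - u{\left(D,-110 \right)} = 48881 - 2 \cdot 512 \frac{1}{-110} \frac{1}{3 + 2 \left(-110\right)} = 48881 - 2 \cdot 512 \left(- \frac{1}{110}\right) \frac{1}{3 - 220} = 48881 - 2 \cdot 512 \left(- \frac{1}{110}\right) \frac{1}{-217} = 48881 - 2 \cdot 512 \left(- \frac{1}{110}\right) \left(- \frac{1}{217}\right) = 48881 - \frac{512}{11935} = \frac{583394223}{11935}$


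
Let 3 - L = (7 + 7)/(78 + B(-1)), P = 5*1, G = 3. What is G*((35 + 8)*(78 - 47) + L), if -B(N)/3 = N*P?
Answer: 124234/31 ≈ 4007.5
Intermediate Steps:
P = 5
B(N) = -15*N (B(N) = -3*N*5 = -15*N)
L = 265/93 (L = 3 - (7 + 7)/(78 - 15*(-1)) = 3 - 14/(78 + 15) = 3 - 14/93 = 265/93 ≈ 2.8495)
G*((35 + 8)*(78 - 47) + L) = 3*((35 + 8)*(78 - 47) + 265/93) = 3*(43*31 + 265/93) = 3*(1333 + 265/93) = 3*(124234/93) = 124234/31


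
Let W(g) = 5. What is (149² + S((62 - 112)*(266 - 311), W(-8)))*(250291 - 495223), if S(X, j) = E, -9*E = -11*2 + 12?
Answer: -16314022436/3 ≈ -5.4380e+9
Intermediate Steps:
E = 10/9 (E = -(-11*2 + 12)/9 = -(-22 + 12)/9 = -⅑*(-10) = 10/9 ≈ 1.1111)
S(X, j) = 10/9
(149² + S((62 - 112)*(266 - 311), W(-8)))*(250291 - 495223) = (149² + 10/9)*(250291 - 495223) = (22201 + 10/9)*(-244932) = (199819/9)*(-244932) = -16314022436/3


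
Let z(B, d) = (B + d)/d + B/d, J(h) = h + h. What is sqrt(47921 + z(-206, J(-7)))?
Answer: 2*sqrt(587405)/7 ≈ 218.98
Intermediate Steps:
J(h) = 2*h
z(B, d) = B/d + (B + d)/d (z(B, d) = (B + d)/d + B/d = B/d + (B + d)/d)
sqrt(47921 + z(-206, J(-7))) = sqrt(47921 + (2*(-7) + 2*(-206))/((2*(-7)))) = sqrt(47921 + (-14 - 412)/(-14)) = sqrt(47921 - 1/14*(-426)) = sqrt(47921 + 213/7) = sqrt(335660/7) = 2*sqrt(587405)/7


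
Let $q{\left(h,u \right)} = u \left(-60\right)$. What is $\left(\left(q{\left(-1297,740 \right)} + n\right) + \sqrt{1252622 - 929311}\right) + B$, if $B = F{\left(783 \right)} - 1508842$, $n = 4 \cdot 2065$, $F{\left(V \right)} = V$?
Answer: $-1544199 + \sqrt{323311} \approx -1.5436 \cdot 10^{6}$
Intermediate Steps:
$n = 8260$
$q{\left(h,u \right)} = - 60 u$
$B = -1508059$ ($B = 783 - 1508842 = -1508059$)
$\left(\left(q{\left(-1297,740 \right)} + n\right) + \sqrt{1252622 - 929311}\right) + B = \left(\left(\left(-60\right) 740 + 8260\right) + \sqrt{1252622 - 929311}\right) - 1508059 = \left(\left(-44400 + 8260\right) + \sqrt{323311}\right) - 1508059 = \left(-36140 + \sqrt{323311}\right) - 1508059 = -1544199 + \sqrt{323311}$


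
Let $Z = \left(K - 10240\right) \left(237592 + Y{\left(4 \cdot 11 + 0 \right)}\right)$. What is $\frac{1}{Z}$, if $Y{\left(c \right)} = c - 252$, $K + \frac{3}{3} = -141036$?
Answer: $- \frac{1}{35910739368} \approx -2.7847 \cdot 10^{-11}$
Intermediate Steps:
$K = -141037$ ($K = -1 - 141036 = -141037$)
$Y{\left(c \right)} = -252 + c$
$Z = -35910739368$ ($Z = \left(-141037 - 10240\right) \left(237592 + \left(-252 + \left(4 \cdot 11 + 0\right)\right)\right) = - 151277 \left(237592 + \left(-252 + \left(44 + 0\right)\right)\right) = - 151277 \left(237592 + \left(-252 + 44\right)\right) = - 151277 \left(237592 - 208\right) = \left(-151277\right) 237384 = -35910739368$)
$\frac{1}{Z} = \frac{1}{-35910739368} = - \frac{1}{35910739368}$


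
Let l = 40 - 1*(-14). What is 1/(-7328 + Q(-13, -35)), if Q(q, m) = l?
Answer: -1/7274 ≈ -0.00013748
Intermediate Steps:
l = 54 (l = 40 + 14 = 54)
Q(q, m) = 54
1/(-7328 + Q(-13, -35)) = 1/(-7328 + 54) = 1/(-7274) = -1/7274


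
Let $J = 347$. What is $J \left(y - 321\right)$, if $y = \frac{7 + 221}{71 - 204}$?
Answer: $- \frac{783873}{7} \approx -1.1198 \cdot 10^{5}$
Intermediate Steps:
$y = - \frac{12}{7}$ ($y = \frac{228}{-133} = 228 \left(- \frac{1}{133}\right) = - \frac{12}{7} \approx -1.7143$)
$J \left(y - 321\right) = 347 \left(- \frac{12}{7} - 321\right) = 347 \left(- \frac{2259}{7}\right) = - \frac{783873}{7}$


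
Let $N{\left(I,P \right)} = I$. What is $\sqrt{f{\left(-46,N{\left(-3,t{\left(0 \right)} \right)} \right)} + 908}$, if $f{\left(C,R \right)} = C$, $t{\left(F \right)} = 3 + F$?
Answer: $\sqrt{862} \approx 29.36$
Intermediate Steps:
$\sqrt{f{\left(-46,N{\left(-3,t{\left(0 \right)} \right)} \right)} + 908} = \sqrt{-46 + 908} = \sqrt{862}$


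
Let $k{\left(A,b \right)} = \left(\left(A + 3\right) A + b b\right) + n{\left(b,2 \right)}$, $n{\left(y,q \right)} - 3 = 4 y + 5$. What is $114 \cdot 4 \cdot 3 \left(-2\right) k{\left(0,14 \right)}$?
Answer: $-711360$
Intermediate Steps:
$n{\left(y,q \right)} = 8 + 4 y$ ($n{\left(y,q \right)} = 3 + \left(4 y + 5\right) = 3 + \left(5 + 4 y\right) = 8 + 4 y$)
$k{\left(A,b \right)} = 8 + b^{2} + 4 b + A \left(3 + A\right)$ ($k{\left(A,b \right)} = \left(\left(A + 3\right) A + b b\right) + \left(8 + 4 b\right) = \left(\left(3 + A\right) A + b^{2}\right) + \left(8 + 4 b\right) = \left(A \left(3 + A\right) + b^{2}\right) + \left(8 + 4 b\right) = \left(b^{2} + A \left(3 + A\right)\right) + \left(8 + 4 b\right) = 8 + b^{2} + 4 b + A \left(3 + A\right)$)
$114 \cdot 4 \cdot 3 \left(-2\right) k{\left(0,14 \right)} = 114 \cdot 4 \cdot 3 \left(-2\right) \left(8 + 0^{2} + 14^{2} + 3 \cdot 0 + 4 \cdot 14\right) = 114 \cdot 12 \left(-2\right) \left(8 + 0 + 196 + 0 + 56\right) = 114 \left(-24\right) 260 = \left(-2736\right) 260 = -711360$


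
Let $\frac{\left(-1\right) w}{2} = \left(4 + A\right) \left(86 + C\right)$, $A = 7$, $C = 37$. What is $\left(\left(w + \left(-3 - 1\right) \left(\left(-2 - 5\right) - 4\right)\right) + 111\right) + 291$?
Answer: $-2260$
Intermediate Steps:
$w = -2706$ ($w = - 2 \left(4 + 7\right) \left(86 + 37\right) = - 2 \cdot 11 \cdot 123 = \left(-2\right) 1353 = -2706$)
$\left(\left(w + \left(-3 - 1\right) \left(\left(-2 - 5\right) - 4\right)\right) + 111\right) + 291 = \left(\left(-2706 + \left(-3 - 1\right) \left(\left(-2 - 5\right) - 4\right)\right) + 111\right) + 291 = \left(\left(-2706 - 4 \left(-7 - 4\right)\right) + 111\right) + 291 = \left(\left(-2706 - -44\right) + 111\right) + 291 = \left(\left(-2706 + 44\right) + 111\right) + 291 = \left(-2662 + 111\right) + 291 = -2551 + 291 = -2260$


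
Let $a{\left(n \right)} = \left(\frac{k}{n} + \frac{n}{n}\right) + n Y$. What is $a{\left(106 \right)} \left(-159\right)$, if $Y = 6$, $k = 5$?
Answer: $- \frac{202581}{2} \approx -1.0129 \cdot 10^{5}$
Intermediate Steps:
$a{\left(n \right)} = 1 + \frac{5}{n} + 6 n$ ($a{\left(n \right)} = \left(\frac{5}{n} + \frac{n}{n}\right) + n 6 = \left(\frac{5}{n} + 1\right) + 6 n = \left(1 + \frac{5}{n}\right) + 6 n = 1 + \frac{5}{n} + 6 n$)
$a{\left(106 \right)} \left(-159\right) = \left(1 + \frac{5}{106} + 6 \cdot 106\right) \left(-159\right) = \left(1 + 5 \cdot \frac{1}{106} + 636\right) \left(-159\right) = \left(1 + \frac{5}{106} + 636\right) \left(-159\right) = \frac{67527}{106} \left(-159\right) = - \frac{202581}{2}$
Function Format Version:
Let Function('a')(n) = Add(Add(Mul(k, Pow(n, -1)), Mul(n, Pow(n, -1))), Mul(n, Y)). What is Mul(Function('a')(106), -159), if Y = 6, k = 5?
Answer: Rational(-202581, 2) ≈ -1.0129e+5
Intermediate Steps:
Function('a')(n) = Add(1, Mul(5, Pow(n, -1)), Mul(6, n)) (Function('a')(n) = Add(Add(Mul(5, Pow(n, -1)), Mul(n, Pow(n, -1))), Mul(n, 6)) = Add(Add(Mul(5, Pow(n, -1)), 1), Mul(6, n)) = Add(Add(1, Mul(5, Pow(n, -1))), Mul(6, n)) = Add(1, Mul(5, Pow(n, -1)), Mul(6, n)))
Mul(Function('a')(106), -159) = Mul(Add(1, Mul(5, Pow(106, -1)), Mul(6, 106)), -159) = Mul(Add(1, Mul(5, Rational(1, 106)), 636), -159) = Mul(Add(1, Rational(5, 106), 636), -159) = Mul(Rational(67527, 106), -159) = Rational(-202581, 2)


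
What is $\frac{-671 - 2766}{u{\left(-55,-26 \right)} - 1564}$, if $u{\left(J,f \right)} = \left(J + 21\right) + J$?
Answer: $\frac{3437}{1653} \approx 2.0793$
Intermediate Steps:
$u{\left(J,f \right)} = 21 + 2 J$ ($u{\left(J,f \right)} = \left(21 + J\right) + J = 21 + 2 J$)
$\frac{-671 - 2766}{u{\left(-55,-26 \right)} - 1564} = \frac{-671 - 2766}{\left(21 + 2 \left(-55\right)\right) - 1564} = - \frac{3437}{\left(21 - 110\right) - 1564} = - \frac{3437}{-89 - 1564} = - \frac{3437}{-1653} = \left(-3437\right) \left(- \frac{1}{1653}\right) = \frac{3437}{1653}$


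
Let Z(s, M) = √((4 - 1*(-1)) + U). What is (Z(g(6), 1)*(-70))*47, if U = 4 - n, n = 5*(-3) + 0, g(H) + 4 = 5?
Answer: -6580*√6 ≈ -16118.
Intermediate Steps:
g(H) = 1 (g(H) = -4 + 5 = 1)
n = -15 (n = -15 + 0 = -15)
U = 19 (U = 4 - 1*(-15) = 4 + 15 = 19)
Z(s, M) = 2*√6 (Z(s, M) = √((4 - 1*(-1)) + 19) = √((4 + 1) + 19) = √(5 + 19) = √24 = 2*√6)
(Z(g(6), 1)*(-70))*47 = ((2*√6)*(-70))*47 = -140*√6*47 = -6580*√6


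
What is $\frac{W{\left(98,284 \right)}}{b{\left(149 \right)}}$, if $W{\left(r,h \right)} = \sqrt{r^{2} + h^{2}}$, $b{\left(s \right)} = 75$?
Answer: $\frac{2 \sqrt{22565}}{75} \approx 4.0058$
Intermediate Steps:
$W{\left(r,h \right)} = \sqrt{h^{2} + r^{2}}$
$\frac{W{\left(98,284 \right)}}{b{\left(149 \right)}} = \frac{\sqrt{284^{2} + 98^{2}}}{75} = \sqrt{80656 + 9604} \cdot \frac{1}{75} = \sqrt{90260} \cdot \frac{1}{75} = 2 \sqrt{22565} \cdot \frac{1}{75} = \frac{2 \sqrt{22565}}{75}$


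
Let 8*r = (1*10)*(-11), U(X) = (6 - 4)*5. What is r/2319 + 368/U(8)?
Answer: 1706509/46380 ≈ 36.794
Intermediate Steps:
U(X) = 10 (U(X) = 2*5 = 10)
r = -55/4 (r = ((1*10)*(-11))/8 = (10*(-11))/8 = (1/8)*(-110) = -55/4 ≈ -13.750)
r/2319 + 368/U(8) = -55/4/2319 + 368/10 = -55/4*1/2319 + 368*(1/10) = -55/9276 + 184/5 = 1706509/46380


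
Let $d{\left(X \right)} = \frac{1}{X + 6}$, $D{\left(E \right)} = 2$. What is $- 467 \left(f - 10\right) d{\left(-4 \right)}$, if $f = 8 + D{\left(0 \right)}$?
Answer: $0$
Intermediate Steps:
$d{\left(X \right)} = \frac{1}{6 + X}$
$f = 10$ ($f = 8 + 2 = 10$)
$- 467 \left(f - 10\right) d{\left(-4 \right)} = - 467 \frac{10 - 10}{6 - 4} = - 467 \cdot \frac{0}{2} = - 467 \cdot 0 \cdot \frac{1}{2} = \left(-467\right) 0 = 0$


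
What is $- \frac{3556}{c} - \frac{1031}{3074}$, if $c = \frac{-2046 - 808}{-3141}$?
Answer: $- \frac{17168832889}{4386598} \approx -3913.9$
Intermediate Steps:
$c = \frac{2854}{3141}$ ($c = \left(-2854\right) \left(- \frac{1}{3141}\right) = \frac{2854}{3141} \approx 0.90863$)
$- \frac{3556}{c} - \frac{1031}{3074} = - \frac{3556}{\frac{2854}{3141}} - \frac{1031}{3074} = \left(-3556\right) \frac{3141}{2854} - \frac{1031}{3074} = - \frac{5584698}{1427} - \frac{1031}{3074} = - \frac{17168832889}{4386598}$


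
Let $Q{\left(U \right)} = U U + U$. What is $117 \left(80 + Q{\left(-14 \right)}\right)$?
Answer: $30654$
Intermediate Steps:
$Q{\left(U \right)} = U + U^{2}$ ($Q{\left(U \right)} = U^{2} + U = U + U^{2}$)
$117 \left(80 + Q{\left(-14 \right)}\right) = 117 \left(80 - 14 \left(1 - 14\right)\right) = 117 \left(80 - -182\right) = 117 \left(80 + 182\right) = 117 \cdot 262 = 30654$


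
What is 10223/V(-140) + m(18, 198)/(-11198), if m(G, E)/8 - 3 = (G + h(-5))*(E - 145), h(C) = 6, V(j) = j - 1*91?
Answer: -5310607/117579 ≈ -45.166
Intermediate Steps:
V(j) = -91 + j (V(j) = j - 91 = -91 + j)
m(G, E) = 24 + 8*(-145 + E)*(6 + G) (m(G, E) = 24 + 8*((G + 6)*(E - 145)) = 24 + 8*((6 + G)*(-145 + E)) = 24 + 8*((-145 + E)*(6 + G)) = 24 + 8*(-145 + E)*(6 + G))
10223/V(-140) + m(18, 198)/(-11198) = 10223/(-91 - 140) + (-6936 - 1160*18 + 48*198 + 8*198*18)/(-11198) = 10223/(-231) + (-6936 - 20880 + 9504 + 28512)*(-1/11198) = 10223*(-1/231) + 10200*(-1/11198) = -10223/231 - 5100/5599 = -5310607/117579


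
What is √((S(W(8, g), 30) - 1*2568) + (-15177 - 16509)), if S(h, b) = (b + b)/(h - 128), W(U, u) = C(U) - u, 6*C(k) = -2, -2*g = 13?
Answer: 3*I*√2033807206/731 ≈ 185.08*I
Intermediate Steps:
g = -13/2 (g = -½*13 = -13/2 ≈ -6.5000)
C(k) = -⅓ (C(k) = (⅙)*(-2) = -⅓)
W(U, u) = -⅓ - u
S(h, b) = 2*b/(-128 + h) (S(h, b) = (2*b)/(-128 + h) = 2*b/(-128 + h))
√((S(W(8, g), 30) - 1*2568) + (-15177 - 16509)) = √((2*30/(-128 + (-⅓ - 1*(-13/2))) - 1*2568) + (-15177 - 16509)) = √((2*30/(-128 + (-⅓ + 13/2)) - 2568) - 31686) = √((2*30/(-128 + 37/6) - 2568) - 31686) = √((2*30/(-731/6) - 2568) - 31686) = √((2*30*(-6/731) - 2568) - 31686) = √((-360/731 - 2568) - 31686) = √(-1877568/731 - 31686) = √(-25040034/731) = 3*I*√2033807206/731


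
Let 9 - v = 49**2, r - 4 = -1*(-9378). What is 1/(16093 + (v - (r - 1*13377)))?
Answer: 1/17696 ≈ 5.6510e-5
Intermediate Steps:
r = 9382 (r = 4 - 1*(-9378) = 4 + 9378 = 9382)
v = -2392 (v = 9 - 1*49**2 = 9 - 1*2401 = 9 - 2401 = -2392)
1/(16093 + (v - (r - 1*13377))) = 1/(16093 + (-2392 - (9382 - 1*13377))) = 1/(16093 + (-2392 - (9382 - 13377))) = 1/(16093 + (-2392 - 1*(-3995))) = 1/(16093 + (-2392 + 3995)) = 1/(16093 + 1603) = 1/17696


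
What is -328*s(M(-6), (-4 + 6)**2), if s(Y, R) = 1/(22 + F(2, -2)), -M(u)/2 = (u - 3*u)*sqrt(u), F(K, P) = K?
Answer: -41/3 ≈ -13.667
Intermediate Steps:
M(u) = 4*u**(3/2) (M(u) = -2*(u - 3*u)*sqrt(u) = -2*(-2*u)*sqrt(u) = -(-4)*u**(3/2) = 4*u**(3/2))
s(Y, R) = 1/24 (s(Y, R) = 1/(22 + 2) = 1/24)
-328*s(M(-6), (-4 + 6)**2) = -328*1/24 = -41/3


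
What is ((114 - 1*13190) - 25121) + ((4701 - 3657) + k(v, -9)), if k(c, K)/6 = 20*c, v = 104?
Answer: -24673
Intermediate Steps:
k(c, K) = 120*c (k(c, K) = 6*(20*c) = 120*c)
((114 - 1*13190) - 25121) + ((4701 - 3657) + k(v, -9)) = ((114 - 1*13190) - 25121) + ((4701 - 3657) + 120*104) = ((114 - 13190) - 25121) + (1044 + 12480) = (-13076 - 25121) + 13524 = -38197 + 13524 = -24673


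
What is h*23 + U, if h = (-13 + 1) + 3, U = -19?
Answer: -226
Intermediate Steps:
h = -9 (h = -12 + 3 = -9)
h*23 + U = -9*23 - 19 = -207 - 19 = -226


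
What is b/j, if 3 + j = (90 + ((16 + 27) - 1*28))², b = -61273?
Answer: -61273/11022 ≈ -5.5592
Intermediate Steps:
j = 11022 (j = -3 + (90 + ((16 + 27) - 1*28))² = -3 + (90 + (43 - 28))² = -3 + (90 + 15)² = -3 + 105² = -3 + 11025 = 11022)
b/j = -61273/11022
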